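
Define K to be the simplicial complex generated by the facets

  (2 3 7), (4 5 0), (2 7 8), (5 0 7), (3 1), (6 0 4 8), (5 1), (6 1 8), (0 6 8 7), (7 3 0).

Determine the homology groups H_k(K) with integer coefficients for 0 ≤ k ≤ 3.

H_0 ≅ Z,  H_1 ≅ Z^2,  H_2 = 0,  H_3 = 0.

We work with the vertex ordering 0 < 1 < 2 < 3 < 4 < 5 < 6 < 7 < 8. The simplices of K, each written with vertices in increasing order, are:

  0-simplices (9): [0], [1], [2], [3], [4], [5], [6], [7], [8]
  1-simplices (21): [0,3], [0,4], [0,5], [0,6], [0,7], [0,8], [1,3], [1,5], [1,6], [1,8], [2,3], [2,7], [2,8], [3,7], [4,5], [4,6], [4,8], [5,7], [6,7], [6,8], [7,8]
  2-simplices (13): [0,3,7], [0,4,5], [0,4,6], [0,4,8], [0,5,7], [0,6,7], [0,6,8], [0,7,8], [1,6,8], [2,3,7], [2,7,8], [4,6,8], [6,7,8]
  3-simplices (2): [0,4,6,8], [0,6,7,8]

giving chain groups C_0 ≅ Z^9, C_1 ≅ Z^21, C_2 ≅ Z^13, C_3 ≅ Z^2.

∂_1: C_1 → C_0 is given by ∂[p,q] = [q] − [p]. For instance
  ∂[1,6] = [6] − [1].
The resulting 9×21 matrix has rank 8, and its Smith normal form has invariant factors (1,1,1,1,1,1,1,1).

∂_2: C_2 → C_1 acts by ∂[p,q,r] = [q,r] − [p,r] + [p,q]. For instance
  ∂[0,4,8] = [4,8] − [0,8] + [0,4],
  ∂[2,3,7] = [3,7] − [2,7] + [2,3].
The resulting 21×13 matrix has rank 11, and its Smith normal form has invariant factors (1,1,1,1,1,1,1,1,1,1,1).

The boundary map ∂_3: C_3 → C_2 sends each 3-simplex σ to the alternating sum Σ_i (−1)^i (σ with its i-th vertex removed). For instance
  ∂[0,4,6,8] = [4,6,8] − [0,6,8] + [0,4,8] − [0,4,6],
  ∂[0,6,7,8] = [6,7,8] − [0,7,8] + [0,6,8] − [0,6,7].
The 13×2 boundary matrix has rank 2 and Smith normal form diag(1,1).

From H_k ≅ ker(∂_k) / im(∂_{k+1}) we obtain:

  H_0: rank C_0 − rank ∂_1 = 9 − 8 = 1, and the invariant factors of ∂_1 are all 1, so H_0 ≅ Z.
  H_1: rank ker ∂_1 − rank ∂_2 = (21 − 8) − 11 = 2, and the invariant factors of ∂_2 are all 1, so H_1 ≅ Z^2.
  H_2: rank ker ∂_2 − rank ∂_3 = (13 − 11) − 2 = 0, and the invariant factors of ∂_3 are all 1, so H_2 ≅ 0.
  H_3: rank ker ∂_3 − rank ∂_4 = (2 − 2) − 0 = 0, and there is no ∂_4, so H_3 ≅ 0.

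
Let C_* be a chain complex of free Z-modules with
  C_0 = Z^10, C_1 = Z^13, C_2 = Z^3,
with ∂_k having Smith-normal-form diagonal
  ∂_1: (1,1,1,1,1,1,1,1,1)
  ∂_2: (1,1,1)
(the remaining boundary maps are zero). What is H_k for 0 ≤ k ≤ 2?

H_0: b_0 = 10 − 0 − 9 = 1; torsion from ∂_1 factors > 1: none. So H_0 ≅ Z.
H_1: b_1 = 13 − 9 − 3 = 1; torsion from ∂_2 factors > 1: none. So H_1 ≅ Z.
H_2: b_2 = 3 − 3 − 0 = 0; torsion from ∂_3 factors > 1: none. So H_2 ≅ 0.

H_0 ≅ Z,  H_1 ≅ Z,  H_2 = 0.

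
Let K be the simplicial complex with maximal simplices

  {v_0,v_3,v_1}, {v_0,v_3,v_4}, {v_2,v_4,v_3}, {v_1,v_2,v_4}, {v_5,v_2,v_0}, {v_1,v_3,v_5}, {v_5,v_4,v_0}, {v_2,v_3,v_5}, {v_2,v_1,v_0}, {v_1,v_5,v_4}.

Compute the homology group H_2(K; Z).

Take the total order v_0 < v_1 < v_2 < v_3 < v_4 < v_5 on the vertex set. Then K (dimension 2) consists of the simplices:

  0-simplices (6): [v_0], [v_1], [v_2], [v_3], [v_4], [v_5]
  1-simplices (15): (15 of them)
  2-simplices (10): [v_0,v_1,v_2], [v_0,v_1,v_3], [v_0,v_2,v_5], [v_0,v_3,v_4], [v_0,v_4,v_5], [v_1,v_2,v_4], [v_1,v_3,v_5], [v_1,v_4,v_5], [v_2,v_3,v_4], [v_2,v_3,v_5]

giving chain groups C_0 ≅ Z^6, C_1 ≅ Z^15, C_2 ≅ Z^10.

Boundary ∂_1: C_1 → C_0 is given by ∂[p,q] = [q] − [p]. For instance
  ∂[v_0,v_2] = [v_2] − [v_0].
The resulting 6×15 matrix has rank 5, and its Smith normal form has invariant factors (1,1,1,1,1).

∂_2: C_2 → C_1 maps a triangle to the signed sum of its edges. For instance
  ∂[v_0,v_4,v_5] = [v_4,v_5] − [v_0,v_5] + [v_0,v_4],
  ∂[v_0,v_3,v_4] = [v_3,v_4] − [v_0,v_4] + [v_0,v_3].
The 15×10 boundary matrix has rank 10 and Smith normal form diag(1,1,1,1,1,1,1,1,1,2).

From H_k ≅ ker(∂_k) / im(∂_{k+1}) we obtain:

  H_2: rank ker ∂_2 − rank ∂_3 = (10 − 10) − 0 = 0, and there is no ∂_3, so H_2 = 0.

H_2 ≅ 0.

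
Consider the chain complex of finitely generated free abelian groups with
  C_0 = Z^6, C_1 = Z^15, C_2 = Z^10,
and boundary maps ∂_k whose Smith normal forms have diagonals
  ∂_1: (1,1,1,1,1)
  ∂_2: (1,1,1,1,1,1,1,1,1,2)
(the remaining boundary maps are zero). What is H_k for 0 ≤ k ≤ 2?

H_0: b_0 = 6 − 0 − 5 = 1; torsion from ∂_1 factors > 1: none. So H_0 ≅ Z.
H_1: b_1 = 15 − 5 − 10 = 0; torsion from ∂_2 factors > 1: [2]. So H_1 ≅ Z_2.
H_2: b_2 = 10 − 10 − 0 = 0; torsion from ∂_3 factors > 1: none. So H_2 ≅ 0.

H_0 ≅ Z,  H_1 ≅ Z_2,  H_2 = 0.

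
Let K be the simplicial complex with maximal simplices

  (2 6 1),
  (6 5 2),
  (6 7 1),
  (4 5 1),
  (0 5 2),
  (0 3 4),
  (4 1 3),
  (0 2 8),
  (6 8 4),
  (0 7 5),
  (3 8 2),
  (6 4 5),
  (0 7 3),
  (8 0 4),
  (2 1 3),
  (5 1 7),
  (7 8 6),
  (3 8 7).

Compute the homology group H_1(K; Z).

Fix the vertex order 0 < 1 < 2 < 3 < 4 < 5 < 6 < 7 < 8 and write every simplex with vertices in increasing order. Then dim K = 2 and the simplices of K are:

  0-simplices (9): [0], [1], [2], [3], [4], [5], [6], [7], [8]
  1-simplices (27): (27 of them)
  2-simplices (18): [0,2,5], [0,2,8], [0,3,4], [0,3,7], [0,4,8], [0,5,7], [1,2,3], [1,2,6], [1,3,4], [1,4,5], [1,5,7], [1,6,7], [2,3,8], [2,5,6], [3,7,8], [4,5,6], [4,6,8], [6,7,8]

giving chain groups C_0 ≅ Z^9, C_1 ≅ Z^27, C_2 ≅ Z^18.

∂_1: C_1 → C_0 is given by ∂[p,q] = [q] − [p]. For instance
  ∂[0,2] = [2] − [0].
This gives a 9×27 integer matrix of rank 8; reducing to Smith normal form yields diagonal entries (1,1,1,1,1,1,1,1).

The boundary map ∂_2: C_2 → C_1 acts by ∂[p,q,r] = [q,r] − [p,r] + [p,q]. For instance
  ∂[2,5,6] = [5,6] − [2,6] + [2,5],
  ∂[1,2,3] = [2,3] − [1,3] + [1,2].
The resulting 27×18 matrix has rank 18, and its Smith normal form has invariant factors (1,1,1,1,1,1,1,1,1,1,1,1,1,1,1,1,1,2).

Computing H_k = (kernel of ∂_k) / (image of ∂_{k+1}):

  H_1: rank ker ∂_1 − rank ∂_2 = (27 − 8) − 18 = 1, and ∂_2 has invariant factor 2 > 1, so H_1 = Z ⊕ Z/2.

(K is a triangulation of the Klein bottle.)

H_1 = Z ⊕ Z/2.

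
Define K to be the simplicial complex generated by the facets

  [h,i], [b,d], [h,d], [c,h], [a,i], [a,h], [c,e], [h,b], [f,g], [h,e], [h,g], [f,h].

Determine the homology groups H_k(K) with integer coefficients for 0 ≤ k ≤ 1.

Take the total order a < b < c < d < e < f < g < h < i on the vertex set. Then K (dimension 1) consists of the simplices:

  0-simplices (9): a, b, c, d, e, f, g, h, i
  1-simplices (12): ah, ai, bd, bh, ce, ch, dh, eh, fg, fh, gh, hi

Hence C_0 ≅ Z^9, C_1 ≅ Z^12.

∂_1: C_1 → C_0 maps an edge to its endpoints' difference, ∂[p,q] = q − p. For instance
  ∂fg = g − f.
This gives a 9×12 integer matrix of rank 8; reducing to Smith normal form yields diagonal entries (1,1,1,1,1,1,1,1).

Now H_k = ker ∂_k / im ∂_{k+1}, so:

  H_0: rank C_0 − rank ∂_1 = 9 − 8 = 1, and the invariant factors of ∂_1 are all 1, so H_0 ≅ Z.
  H_1: rank ker ∂_1 − rank ∂_2 = (12 − 8) − 0 = 4, and there is no ∂_2, so H_1 ≅ Z^4.

As a check, the Euler characteristic is 9 − 12 = -3, which agrees with 1 − 4 = -3.

H_0 ≅ Z,  H_1 ≅ Z^4.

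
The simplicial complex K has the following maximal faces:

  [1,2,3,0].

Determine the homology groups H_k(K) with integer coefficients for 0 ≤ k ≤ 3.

H_0 = Z,  H_1 = 0,  H_2 = 0,  H_3 = 0.

K has 4 vertices, 6 edges, 4 triangles, 1 3-simplex.
rank ∂_0 = 0, rank ∂_1 = 3 ⇒ b_0 = 4 − 0 − 3 = 1; all invariant factors of ∂_1 are 1 so no torsion. So H_0 = Z.
rank ∂_1 = 3, rank ∂_2 = 3 ⇒ b_1 = 6 − 3 − 3 = 0; all invariant factors of ∂_2 are 1 so no torsion. So H_1 = 0.
rank ∂_2 = 3, rank ∂_3 = 1 ⇒ b_2 = 4 − 3 − 1 = 0; all invariant factors of ∂_3 are 1 so no torsion. So H_2 = 0.
rank ∂_3 = 1, rank ∂_4 = 0 ⇒ b_3 = 1 − 1 − 0 = 0. So H_3 = 0.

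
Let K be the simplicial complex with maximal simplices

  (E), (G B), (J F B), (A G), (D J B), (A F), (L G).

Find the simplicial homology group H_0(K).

We work with the vertex ordering A < B < D < E < F < G < J < L. The simplices of K, each written with vertices in increasing order, are:

  0-simplices (8): A, B, D, E, F, G, J, L
  1-simplices (9): AF, AG, BD, BF, BG, BJ, DJ, FJ, GL
  2-simplices (2): BDJ, BFJ

giving chain groups C_0 ≅ Z^8, C_1 ≅ Z^9, C_2 ≅ Z^2.

The boundary map ∂_1: C_1 → C_0 sends each edge [p,q] (with p < q) to q − p.
This gives a 8×9 integer matrix of rank 6; reducing to Smith normal form yields diagonal entries (1,1,1,1,1,1).

The boundary map ∂_2: C_2 → C_1 maps a triangle to the signed sum of its edges. For instance
  ∂BDJ = DJ − BJ + BD,
  ∂BFJ = FJ − BJ + BF.
The 9×2 boundary matrix has rank 2 and Smith normal form diag(1,1).

Computing H_k = (kernel of ∂_k) / (image of ∂_{k+1}):

  H_0: rank C_0 − rank ∂_1 = 8 − 6 = 2, and the invariant factors of ∂_1 are all 1, so H_0 = Z^2.

H_0 ≅ Z^2.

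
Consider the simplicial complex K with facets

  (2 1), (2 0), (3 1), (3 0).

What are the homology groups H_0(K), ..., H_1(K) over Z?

Fix the vertex order 0 < 1 < 2 < 3 and write every simplex with vertices in increasing order. Then dim K = 1 and the simplices of K are:

  0-simplices (4): [0], [1], [2], [3]
  1-simplices (4): [0,2], [0,3], [1,2], [1,3]

giving chain groups C_0 ≅ Z^4, C_1 ≅ Z^4.

The boundary map ∂_1: C_1 → C_0 sends each edge [p,q] (with p < q) to q − p. For instance
  ∂[1,3] = [3] − [1].
The 4×4 boundary matrix has rank 3 and Smith normal form diag(1,1,1).

Computing H_k = (kernel of ∂_k) / (image of ∂_{k+1}):

  H_0: rank C_0 − rank ∂_1 = 4 − 3 = 1, and the invariant factors of ∂_1 are all 1, so H_0 = Z.
  H_1: rank ker ∂_1 − rank ∂_2 = (4 − 3) − 0 = 1, and there is no ∂_2, so H_1 = Z.

H_0 ≅ Z,  H_1 ≅ Z.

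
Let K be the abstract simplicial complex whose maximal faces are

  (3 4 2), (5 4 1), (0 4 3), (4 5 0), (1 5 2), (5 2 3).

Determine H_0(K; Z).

Take the total order 0 < 1 < 2 < 3 < 4 < 5 on the vertex set. Then K (dimension 2) consists of the simplices:

  0-simplices (6): [0], [1], [2], [3], [4], [5]
  1-simplices (12): [0,3], [0,4], [0,5], [1,2], [1,4], [1,5], [2,3], [2,4], [2,5], [3,4], [3,5], [4,5]
  2-simplices (6): [0,3,4], [0,4,5], [1,2,5], [1,4,5], [2,3,4], [2,3,5]

Hence C_0 ≅ Z^6, C_1 ≅ Z^12, C_2 ≅ Z^6.

Boundary ∂_1: C_1 → C_0 maps an edge to its endpoints' difference, ∂[p,q] = q − p.
The 6×12 boundary matrix has rank 5 and Smith normal form diag(1,1,1,1,1).

∂_2: C_2 → C_1 acts by ∂[p,q,r] = [q,r] − [p,r] + [p,q]. For instance
  ∂[2,3,4] = [3,4] − [2,4] + [2,3],
  ∂[1,2,5] = [2,5] − [1,5] + [1,2].
The 12×6 boundary matrix has rank 6 and Smith normal form diag(1,1,1,1,1,1).

From H_k ≅ ker(∂_k) / im(∂_{k+1}) we obtain:

  H_0: rank C_0 − rank ∂_1 = 6 − 5 = 1, and the invariant factors of ∂_1 are all 1, so H_0 ≅ Z.

H_0 ≅ Z.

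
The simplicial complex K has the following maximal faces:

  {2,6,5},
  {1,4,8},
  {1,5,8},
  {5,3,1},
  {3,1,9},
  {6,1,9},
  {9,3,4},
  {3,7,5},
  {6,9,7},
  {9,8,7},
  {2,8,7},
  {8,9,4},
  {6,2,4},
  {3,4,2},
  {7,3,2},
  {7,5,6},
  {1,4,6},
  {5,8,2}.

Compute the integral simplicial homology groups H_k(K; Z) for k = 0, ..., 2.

H_0 ≅ Z,  H_1 ≅ Z ⊕ Z/2Z,  H_2 = 0.

We work with the vertex ordering 1 < 2 < 3 < 4 < 5 < 6 < 7 < 8 < 9. The simplices of K, each written with vertices in increasing order, are:

  0-simplices (9): [1], [2], [3], [4], [5], [6], [7], [8], [9]
  1-simplices (27): (27 of them)
  2-simplices (18): [1,3,5], [1,3,9], [1,4,6], [1,4,8], [1,5,8], [1,6,9], [2,3,4], [2,3,7], [2,4,6], [2,5,6], [2,5,8], [2,7,8], [3,4,9], [3,5,7], [4,8,9], [5,6,7], [6,7,9], [7,8,9]

giving chain groups C_0 ≅ Z^9, C_1 ≅ Z^27, C_2 ≅ Z^18.

Boundary ∂_1: C_1 → C_0 maps an edge to its endpoints' difference, ∂[p,q] = q − p. For instance
  ∂[8,9] = [9] − [8].
The resulting 9×27 matrix has rank 8, and its Smith normal form has invariant factors (1,1,1,1,1,1,1,1).

∂_2: C_2 → C_1 maps a triangle to the signed sum of its edges. For instance
  ∂[1,4,6] = [4,6] − [1,6] + [1,4],
  ∂[2,7,8] = [7,8] − [2,8] + [2,7].
This gives a 27×18 integer matrix of rank 18; reducing to Smith normal form yields diagonal entries (1,1,1,1,1,1,1,1,1,1,1,1,1,1,1,1,1,2).

Computing H_k = (kernel of ∂_k) / (image of ∂_{k+1}):

  H_0: rank C_0 − rank ∂_1 = 9 − 8 = 1, and the invariant factors of ∂_1 are all 1, so H_0 ≅ Z.
  H_1: rank ker ∂_1 − rank ∂_2 = (27 − 8) − 18 = 1, and ∂_2 has invariant factor 2 > 1, so H_1 ≅ Z ⊕ Z/2Z.
  H_2: rank ker ∂_2 − rank ∂_3 = (18 − 18) − 0 = 0, and there is no ∂_3, so H_2 ≅ 0.

As a check, the Euler characteristic is 9 − 27 + 18 = 0, which agrees with 1 − 1 + 0 = 0.
(K is a triangulation of the Klein bottle.)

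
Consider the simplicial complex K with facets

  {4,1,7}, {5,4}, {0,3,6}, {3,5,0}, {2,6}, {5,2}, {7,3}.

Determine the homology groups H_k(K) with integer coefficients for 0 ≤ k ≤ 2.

H_0 = Z,  H_1 = Z^2,  H_2 = 0.

K has 8 vertices, 12 edges, 3 triangles.
rank ∂_0 = 0, rank ∂_1 = 7 ⇒ b_0 = 8 − 0 − 7 = 1; all invariant factors of ∂_1 are 1 so no torsion. So H_0 ≅ Z.
rank ∂_1 = 7, rank ∂_2 = 3 ⇒ b_1 = 12 − 7 − 3 = 2; all invariant factors of ∂_2 are 1 so no torsion. So H_1 ≅ Z^2.
rank ∂_2 = 3, rank ∂_3 = 0 ⇒ b_2 = 3 − 3 − 0 = 0. So H_2 ≅ 0.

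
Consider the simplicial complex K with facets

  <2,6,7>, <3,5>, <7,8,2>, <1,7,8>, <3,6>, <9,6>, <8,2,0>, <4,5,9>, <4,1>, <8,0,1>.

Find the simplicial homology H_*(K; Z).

H_0 = Z,  H_1 = Z^2,  H_2 = 0.

Order the vertices as 0 < 1 < 2 < 3 < 4 < 5 < 6 < 7 < 8 < 9. Listing each simplex with vertices in this order, K has dimension 2 with simplices:

  0-simplices (10): [0], [1], [2], [3], [4], [5], [6], [7], [8], [9]
  1-simplices (17): [0,1], [0,2], [0,8], [1,4], [1,7], [1,8], [2,6], [2,7], [2,8], [3,5], [3,6], [4,5], [4,9], [5,9], [6,7], [6,9], [7,8]
  2-simplices (6): [0,1,8], [0,2,8], [1,7,8], [2,6,7], [2,7,8], [4,5,9]

Hence C_0 ≅ Z^10, C_1 ≅ Z^17, C_2 ≅ Z^6.

The boundary map ∂_1: C_1 → C_0 is given by ∂[p,q] = [q] − [p]. For instance
  ∂[3,6] = [6] − [3].
This gives a 10×17 integer matrix of rank 9; reducing to Smith normal form yields diagonal entries (1,1,1,1,1,1,1,1,1).

∂_2: C_2 → C_1 acts by ∂[p,q,r] = [q,r] − [p,r] + [p,q]. For instance
  ∂[2,7,8] = [7,8] − [2,8] + [2,7],
  ∂[0,1,8] = [1,8] − [0,8] + [0,1].
As a 17×6 matrix over Z this has rank 6, with invariant factors (1,1,1,1,1,1).

Now H_k = ker ∂_k / im ∂_{k+1}, so:

  H_0: rank C_0 − rank ∂_1 = 10 − 9 = 1, and the invariant factors of ∂_1 are all 1, so H_0 = Z.
  H_1: rank ker ∂_1 − rank ∂_2 = (17 − 9) − 6 = 2, and the invariant factors of ∂_2 are all 1, so H_1 = Z^2.
  H_2: rank ker ∂_2 − rank ∂_3 = (6 − 6) − 0 = 0, and there is no ∂_3, so H_2 = 0.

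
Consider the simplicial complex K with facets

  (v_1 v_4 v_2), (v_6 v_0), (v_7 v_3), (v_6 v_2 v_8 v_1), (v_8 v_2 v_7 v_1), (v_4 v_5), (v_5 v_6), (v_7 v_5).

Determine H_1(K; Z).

We work with the vertex ordering v_0 < v_1 < v_2 < v_3 < v_4 < v_5 < v_6 < v_7 < v_8. The simplices of K, each written with vertices in increasing order, are:

  0-simplices (9): [v_0], [v_1], [v_2], [v_3], [v_4], [v_5], [v_6], [v_7], [v_8]
  1-simplices (16): (16 of them)
  2-simplices (8): [v_1,v_2,v_4], [v_1,v_2,v_6], [v_1,v_2,v_7], [v_1,v_2,v_8], [v_1,v_6,v_8], [v_1,v_7,v_8], [v_2,v_6,v_8], [v_2,v_7,v_8]
  3-simplices (2): [v_1,v_2,v_6,v_8], [v_1,v_2,v_7,v_8]

so the chain groups are C_0 ≅ Z^9, C_1 ≅ Z^16, C_2 ≅ Z^8, C_3 ≅ Z^2.

Boundary ∂_1: C_1 → C_0 is given by ∂[p,q] = [q] − [p].
The resulting 9×16 matrix has rank 8, and its Smith normal form has invariant factors (1,1,1,1,1,1,1,1).

The boundary map ∂_2: C_2 → C_1 acts by ∂[p,q,r] = [q,r] − [p,r] + [p,q]. For instance
  ∂[v_1,v_2,v_6] = [v_2,v_6] − [v_1,v_6] + [v_1,v_2],
  ∂[v_2,v_7,v_8] = [v_7,v_8] − [v_2,v_8] + [v_2,v_7].
This gives a 16×8 integer matrix of rank 6; reducing to Smith normal form yields diagonal entries (1,1,1,1,1,1).

∂_3: C_3 → C_2 sends each 3-simplex σ to the alternating sum Σ_i (−1)^i (σ with its i-th vertex removed). For instance
  ∂[v_1,v_2,v_6,v_8] = [v_2,v_6,v_8] − [v_1,v_6,v_8] + [v_1,v_2,v_8] − [v_1,v_2,v_6],
  ∂[v_1,v_2,v_7,v_8] = [v_2,v_7,v_8] − [v_1,v_7,v_8] + [v_1,v_2,v_8] − [v_1,v_2,v_7].
The resulting 8×2 matrix has rank 2, and its Smith normal form has invariant factors (1,1).

From H_k ≅ ker(∂_k) / im(∂_{k+1}) we obtain:

  H_1: rank ker ∂_1 − rank ∂_2 = (16 − 8) − 6 = 2, and the invariant factors of ∂_2 are all 1, so H_1 ≅ Z^2.

H_1 ≅ Z^2.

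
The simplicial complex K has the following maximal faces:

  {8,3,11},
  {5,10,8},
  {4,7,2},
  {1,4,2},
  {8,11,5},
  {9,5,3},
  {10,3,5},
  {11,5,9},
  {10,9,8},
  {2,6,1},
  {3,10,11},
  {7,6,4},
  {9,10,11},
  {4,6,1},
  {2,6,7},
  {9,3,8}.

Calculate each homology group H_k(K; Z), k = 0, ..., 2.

H_0 = Z^2,  H_1 = Z_2,  H_2 = Z.

Fix the vertex order 1 < 2 < 3 < 4 < 5 < 6 < 7 < 8 < 9 < 10 < 11 and write every simplex with vertices in increasing order. Then dim K = 2 and the simplices of K are:

  0-simplices (11): [1], [2], [3], [4], [5], [6], [7], [8], [9], [10], [11]
  1-simplices (24): (24 of them)
  2-simplices (16): [1,2,4], [1,2,6], [1,4,6], [2,4,7], [2,6,7], [3,5,9], [3,5,10], [3,8,9], [3,8,11], [3,10,11], [4,6,7], [5,8,10], [5,8,11], [5,9,11], [8,9,10], [9,10,11]

giving chain groups C_0 ≅ Z^11, C_1 ≅ Z^24, C_2 ≅ Z^16.

The boundary map ∂_1: C_1 → C_0 maps an edge to its endpoints' difference, ∂[p,q] = q − p.
This gives a 11×24 integer matrix of rank 9; reducing to Smith normal form yields diagonal entries (1,1,1,1,1,1,1,1,1).

∂_2: C_2 → C_1 sends each 2-simplex [p,q,r] to [q,r] − [p,r] + [p,q]. For instance
  ∂[2,6,7] = [6,7] − [2,7] + [2,6],
  ∂[3,5,10] = [5,10] − [3,10] + [3,5].
The 24×16 boundary matrix has rank 15 and Smith normal form diag(1,1,1,1,1,1,1,1,1,1,1,1,1,1,2).

Reading off H_k = ker ∂_k / im ∂_{k+1}:

  H_0: rank C_0 − rank ∂_1 = 11 − 9 = 2, and the invariant factors of ∂_1 are all 1, so H_0 ≅ Z^2.
  H_1: rank ker ∂_1 − rank ∂_2 = (24 − 9) − 15 = 0, and ∂_2 has invariant factor 2 > 1, so H_1 ≅ Z_2.
  H_2: rank ker ∂_2 − rank ∂_3 = (16 − 15) − 0 = 1, and there is no ∂_3, so H_2 ≅ Z.

(K is a triangulation of the disjoint union of the real projective plane RP^2 and the 2-sphere S^2.)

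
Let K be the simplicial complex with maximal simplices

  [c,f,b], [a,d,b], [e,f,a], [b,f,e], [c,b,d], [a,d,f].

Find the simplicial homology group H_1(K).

H_1 = Z.

K has 6 vertices, 12 edges, 6 triangles.
rank ∂_1 = 5, rank ∂_2 = 6 ⇒ b_1 = 12 − 5 − 6 = 1; all invariant factors of ∂_2 are 1 so no torsion. So H_1 = Z.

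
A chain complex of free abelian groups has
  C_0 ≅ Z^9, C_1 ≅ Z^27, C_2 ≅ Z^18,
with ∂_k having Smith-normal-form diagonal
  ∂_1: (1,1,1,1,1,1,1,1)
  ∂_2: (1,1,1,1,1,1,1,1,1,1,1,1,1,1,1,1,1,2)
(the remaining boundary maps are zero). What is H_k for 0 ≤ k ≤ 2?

H_0: b_0 = 9 − 0 − 8 = 1; torsion from ∂_1 factors > 1: none. So H_0 = Z.
H_1: b_1 = 27 − 8 − 18 = 1; torsion from ∂_2 factors > 1: [2]. So H_1 = Z ⊕ Z/2.
H_2: b_2 = 18 − 18 − 0 = 0; torsion from ∂_3 factors > 1: none. So H_2 = 0.

H_0 = Z,  H_1 = Z ⊕ Z/2,  H_2 = 0.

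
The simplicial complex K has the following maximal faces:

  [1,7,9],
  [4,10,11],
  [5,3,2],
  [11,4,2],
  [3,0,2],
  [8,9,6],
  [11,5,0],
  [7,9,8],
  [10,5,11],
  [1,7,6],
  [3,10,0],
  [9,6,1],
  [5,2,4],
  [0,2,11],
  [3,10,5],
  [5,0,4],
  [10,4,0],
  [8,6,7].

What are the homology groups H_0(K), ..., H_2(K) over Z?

H_0 = Z^2,  H_1 = Z/2,  H_2 = Z.

We work with the vertex ordering 0 < 1 < 2 < 3 < 4 < 5 < 6 < 7 < 8 < 9 < 10 < 11. The simplices of K, each written with vertices in increasing order, are:

  0-simplices (12): [0], [1], [2], [3], [4], [5], [6], [7], [8], [9], [10], [11]
  1-simplices (27): (27 of them)
  2-simplices (18): (18 of them)

giving chain groups C_0 ≅ Z^12, C_1 ≅ Z^27, C_2 ≅ Z^18.

∂_1: C_1 → C_0 is given by ∂[p,q] = [q] − [p]. For instance
  ∂[3,5] = [5] − [3].
As a 12×27 matrix over Z this has rank 10, with invariant factors (1,1,1,1,1,1,1,1,1,1).

∂_2: C_2 → C_1 acts by ∂[p,q,r] = [q,r] − [p,r] + [p,q]. For instance
  ∂[5,10,11] = [10,11] − [5,11] + [5,10],
  ∂[4,10,11] = [10,11] − [4,11] + [4,10].
The 27×18 boundary matrix has rank 17 and Smith normal form diag(1,1,1,1,1,1,1,1,1,1,1,1,1,1,1,1,2).

From H_k ≅ ker(∂_k) / im(∂_{k+1}) we obtain:

  H_0: rank C_0 − rank ∂_1 = 12 − 10 = 2, and the invariant factors of ∂_1 are all 1, so H_0 = Z^2.
  H_1: rank ker ∂_1 − rank ∂_2 = (27 − 10) − 17 = 0, and ∂_2 has invariant factor 2 > 1, so H_1 = Z/2.
  H_2: rank ker ∂_2 − rank ∂_3 = (18 − 17) − 0 = 1, and there is no ∂_3, so H_2 = Z.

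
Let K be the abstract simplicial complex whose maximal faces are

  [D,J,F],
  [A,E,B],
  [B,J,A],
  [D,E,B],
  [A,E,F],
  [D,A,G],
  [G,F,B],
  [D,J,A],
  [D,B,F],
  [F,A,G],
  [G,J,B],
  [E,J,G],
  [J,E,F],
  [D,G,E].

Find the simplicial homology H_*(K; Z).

H_0 ≅ Z,  H_1 ≅ Z^2,  H_2 ≅ Z.

Order the vertices as A < B < D < E < F < G < J. Listing each simplex with vertices in this order, K has dimension 2 with simplices:

  0-simplices (7): A, B, D, E, F, G, J
  1-simplices (21): AB, AD, AE, AF, AG, AJ, BD, BE, BF, BG, BJ, DE, DF, DG, DJ, EF, EG, EJ, FG, FJ, GJ
  2-simplices (14): ABE, ABJ, ADG, ADJ, AEF, AFG, BDE, BDF, BFG, BGJ, DEG, DFJ, EFJ, EGJ

Hence C_0 ≅ Z^7, C_1 ≅ Z^21, C_2 ≅ Z^14.

∂_1: C_1 → C_0 maps an edge to its endpoints' difference, ∂[p,q] = q − p.
The resulting 7×21 matrix has rank 6, and its Smith normal form has invariant factors (1,1,1,1,1,1).

The boundary map ∂_2: C_2 → C_1 acts by ∂[p,q,r] = [q,r] − [p,r] + [p,q]. For instance
  ∂AEF = EF − AF + AE,
  ∂ADG = DG − AG + AD.
The 21×14 boundary matrix has rank 13 and Smith normal form diag(1,1,1,1,1,1,1,1,1,1,1,1,1).

Reading off H_k = ker ∂_k / im ∂_{k+1}:

  H_0: rank C_0 − rank ∂_1 = 7 − 6 = 1, and the invariant factors of ∂_1 are all 1, so H_0 ≅ Z.
  H_1: rank ker ∂_1 − rank ∂_2 = (21 − 6) − 13 = 2, and the invariant factors of ∂_2 are all 1, so H_1 ≅ Z^2.
  H_2: rank ker ∂_2 − rank ∂_3 = (14 − 13) − 0 = 1, and there is no ∂_3, so H_2 ≅ Z.

As a check, the Euler characteristic is 7 − 21 + 14 = 0, which agrees with 1 − 2 + 1 = 0.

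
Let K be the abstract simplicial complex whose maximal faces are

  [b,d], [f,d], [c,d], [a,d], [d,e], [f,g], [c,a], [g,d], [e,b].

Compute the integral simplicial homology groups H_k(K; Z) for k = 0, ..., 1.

Order the vertices as a < b < c < d < e < f < g. Listing each simplex with vertices in this order, K has dimension 1 with simplices:

  0-simplices (7): a, b, c, d, e, f, g
  1-simplices (9): ac, ad, bd, be, cd, de, df, dg, fg

so the chain groups are C_0 ≅ Z^7, C_1 ≅ Z^9.

∂_1: C_1 → C_0 maps an edge to its endpoints' difference, ∂[p,q] = q − p.
This gives a 7×9 integer matrix of rank 6; reducing to Smith normal form yields diagonal entries (1,1,1,1,1,1).

From H_k ≅ ker(∂_k) / im(∂_{k+1}) we obtain:

  H_0: rank C_0 − rank ∂_1 = 7 − 6 = 1, and the invariant factors of ∂_1 are all 1, so H_0 = Z.
  H_1: rank ker ∂_1 − rank ∂_2 = (9 − 6) − 0 = 3, and there is no ∂_2, so H_1 = Z^3.

As a check, the Euler characteristic is 7 − 9 = -2, which agrees with 1 − 3 = -2.

H_0 = Z,  H_1 = Z^3.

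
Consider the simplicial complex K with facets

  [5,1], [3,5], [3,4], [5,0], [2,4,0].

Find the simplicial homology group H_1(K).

Take the total order 0 < 1 < 2 < 3 < 4 < 5 on the vertex set. Then K (dimension 2) consists of the simplices:

  0-simplices (6): [0], [1], [2], [3], [4], [5]
  1-simplices (7): [0,2], [0,4], [0,5], [1,5], [2,4], [3,4], [3,5]
  2-simplices (1): [0,2,4]

giving chain groups C_0 ≅ Z^6, C_1 ≅ Z^7, C_2 ≅ Z^1.

The boundary map ∂_1: C_1 → C_0 is given by ∂[p,q] = [q] − [p].
This gives a 6×7 integer matrix of rank 5; reducing to Smith normal form yields diagonal entries (1,1,1,1,1).

Boundary ∂_2: C_2 → C_1 maps a triangle to the signed sum of its edges. For instance
  ∂[0,2,4] = [2,4] − [0,4] + [0,2].
This gives a 7×1 integer matrix of rank 1; reducing to Smith normal form yields diagonal entries (1).

Reading off H_k = ker ∂_k / im ∂_{k+1}:

  H_1: rank ker ∂_1 − rank ∂_2 = (7 − 5) − 1 = 1, and the invariant factors of ∂_2 are all 1, so H_1 ≅ Z.

H_1 = Z.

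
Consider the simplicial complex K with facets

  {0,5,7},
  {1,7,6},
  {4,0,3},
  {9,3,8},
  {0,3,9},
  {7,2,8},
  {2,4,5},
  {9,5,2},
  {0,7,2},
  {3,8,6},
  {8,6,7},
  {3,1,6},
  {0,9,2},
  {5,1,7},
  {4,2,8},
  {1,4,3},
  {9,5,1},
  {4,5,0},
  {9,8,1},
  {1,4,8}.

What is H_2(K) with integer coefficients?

H_2 ≅ 0.

Order the vertices as 0 < 1 < 2 < 3 < 4 < 5 < 6 < 7 < 8 < 9. Listing each simplex with vertices in this order, K has dimension 2 with simplices:

  0-simplices (10): [0], [1], [2], [3], [4], [5], [6], [7], [8], [9]
  1-simplices (30): (30 of them)
  2-simplices (20): (20 of them)

so the chain groups are C_0 ≅ Z^10, C_1 ≅ Z^30, C_2 ≅ Z^20.

∂_1: C_1 → C_0 sends each edge [p,q] (with p < q) to q − p. For instance
  ∂[0,2] = [2] − [0].
As a 10×30 matrix over Z this has rank 9, with invariant factors (1,1,1,1,1,1,1,1,1).

Boundary ∂_2: C_2 → C_1 maps a triangle to the signed sum of its edges. For instance
  ∂[2,4,8] = [4,8] − [2,8] + [2,4],
  ∂[0,2,7] = [2,7] − [0,7] + [0,2].
This gives a 30×20 integer matrix of rank 20; reducing to Smith normal form yields diagonal entries (1,1,1,1,1,1,1,1,1,1,1,1,1,1,1,1,1,1,1,2).

From H_k ≅ ker(∂_k) / im(∂_{k+1}) we obtain:

  H_2: rank ker ∂_2 − rank ∂_3 = (20 − 20) − 0 = 0, and there is no ∂_3, so H_2 ≅ 0.

(K is a triangulation of the Klein bottle.)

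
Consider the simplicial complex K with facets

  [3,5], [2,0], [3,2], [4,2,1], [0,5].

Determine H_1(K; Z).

We work with the vertex ordering 0 < 1 < 2 < 3 < 4 < 5. The simplices of K, each written with vertices in increasing order, are:

  0-simplices (6): [0], [1], [2], [3], [4], [5]
  1-simplices (7): [0,2], [0,5], [1,2], [1,4], [2,3], [2,4], [3,5]
  2-simplices (1): [1,2,4]

so the chain groups are C_0 ≅ Z^6, C_1 ≅ Z^7, C_2 ≅ Z^1.

The boundary map ∂_1: C_1 → C_0 is given by ∂[p,q] = [q] − [p]. For instance
  ∂[0,5] = [5] − [0].
This gives a 6×7 integer matrix of rank 5; reducing to Smith normal form yields diagonal entries (1,1,1,1,1).

The boundary map ∂_2: C_2 → C_1 maps a triangle to the signed sum of its edges. For instance
  ∂[1,2,4] = [2,4] − [1,4] + [1,2].
The resulting 7×1 matrix has rank 1, and its Smith normal form has invariant factors (1).

Reading off H_k = ker ∂_k / im ∂_{k+1}:

  H_1: rank ker ∂_1 − rank ∂_2 = (7 − 5) − 1 = 1, and the invariant factors of ∂_2 are all 1, so H_1 ≅ Z.

H_1 ≅ Z.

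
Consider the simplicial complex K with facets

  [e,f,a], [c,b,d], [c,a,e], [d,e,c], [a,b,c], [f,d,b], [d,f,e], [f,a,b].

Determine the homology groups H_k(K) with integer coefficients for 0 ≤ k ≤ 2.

Order the vertices as a < b < c < d < e < f. Listing each simplex with vertices in this order, K has dimension 2 with simplices:

  0-simplices (6): a, b, c, d, e, f
  1-simplices (12): ab, ac, ae, af, bc, bd, bf, cd, ce, de, df, ef
  2-simplices (8): abc, abf, ace, aef, bcd, bdf, cde, def

giving chain groups C_0 ≅ Z^6, C_1 ≅ Z^12, C_2 ≅ Z^8.

∂_1: C_1 → C_0 sends each edge [p,q] (with p < q) to q − p.
The 6×12 boundary matrix has rank 5 and Smith normal form diag(1,1,1,1,1).

∂_2: C_2 → C_1 sends each 2-simplex [p,q,r] to [q,r] − [p,r] + [p,q]. For instance
  ∂ace = ce − ae + ac,
  ∂bdf = df − bf + bd.
This gives a 12×8 integer matrix of rank 7; reducing to Smith normal form yields diagonal entries (1,1,1,1,1,1,1).

Now H_k = ker ∂_k / im ∂_{k+1}, so:

  H_0: rank C_0 − rank ∂_1 = 6 − 5 = 1, and the invariant factors of ∂_1 are all 1, so H_0 ≅ Z.
  H_1: rank ker ∂_1 − rank ∂_2 = (12 − 5) − 7 = 0, and the invariant factors of ∂_2 are all 1, so H_1 ≅ 0.
  H_2: rank ker ∂_2 − rank ∂_3 = (8 − 7) − 0 = 1, and there is no ∂_3, so H_2 ≅ Z.

H_0 ≅ Z,  H_1 = 0,  H_2 ≅ Z.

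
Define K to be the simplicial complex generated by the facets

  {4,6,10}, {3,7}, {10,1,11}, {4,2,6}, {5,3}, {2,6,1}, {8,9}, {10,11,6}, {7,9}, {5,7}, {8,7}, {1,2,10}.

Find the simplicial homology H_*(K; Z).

H_0 ≅ Z^2,  H_1 ≅ Z^3,  H_2 = 0.

K has 11 vertices, 18 edges, 6 triangles.
rank ∂_0 = 0, rank ∂_1 = 9 ⇒ b_0 = 11 − 0 − 9 = 2; all invariant factors of ∂_1 are 1 so no torsion. So H_0 ≅ Z^2.
rank ∂_1 = 9, rank ∂_2 = 6 ⇒ b_1 = 18 − 9 − 6 = 3; all invariant factors of ∂_2 are 1 so no torsion. So H_1 ≅ Z^3.
rank ∂_2 = 6, rank ∂_3 = 0 ⇒ b_2 = 6 − 6 − 0 = 0. So H_2 ≅ 0.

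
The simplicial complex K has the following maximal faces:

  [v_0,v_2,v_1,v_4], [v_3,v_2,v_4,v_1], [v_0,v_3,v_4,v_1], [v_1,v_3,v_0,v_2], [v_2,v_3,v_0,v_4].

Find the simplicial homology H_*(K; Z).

Fix the vertex order v_0 < v_1 < v_2 < v_3 < v_4 and write every simplex with vertices in increasing order. Then dim K = 3 and the simplices of K are:

  0-simplices (5): [v_0], [v_1], [v_2], [v_3], [v_4]
  1-simplices (10): [v_0,v_1], [v_0,v_2], [v_0,v_3], [v_0,v_4], [v_1,v_2], [v_1,v_3], [v_1,v_4], [v_2,v_3], [v_2,v_4], [v_3,v_4]
  2-simplices (10): [v_0,v_1,v_2], [v_0,v_1,v_3], [v_0,v_1,v_4], [v_0,v_2,v_3], [v_0,v_2,v_4], [v_0,v_3,v_4], [v_1,v_2,v_3], [v_1,v_2,v_4], [v_1,v_3,v_4], [v_2,v_3,v_4]
  3-simplices (5): [v_0,v_1,v_2,v_3], [v_0,v_1,v_2,v_4], [v_0,v_1,v_3,v_4], [v_0,v_2,v_3,v_4], [v_1,v_2,v_3,v_4]

giving chain groups C_0 ≅ Z^5, C_1 ≅ Z^10, C_2 ≅ Z^10, C_3 ≅ Z^5.

Boundary ∂_1: C_1 → C_0 sends each edge [p,q] (with p < q) to q − p. For instance
  ∂[v_0,v_2] = [v_2] − [v_0].
This gives a 5×10 integer matrix of rank 4; reducing to Smith normal form yields diagonal entries (1,1,1,1).

Boundary ∂_2: C_2 → C_1 acts by ∂[p,q,r] = [q,r] − [p,r] + [p,q]. For instance
  ∂[v_1,v_3,v_4] = [v_3,v_4] − [v_1,v_4] + [v_1,v_3],
  ∂[v_1,v_2,v_4] = [v_2,v_4] − [v_1,v_4] + [v_1,v_2].
The resulting 10×10 matrix has rank 6, and its Smith normal form has invariant factors (1,1,1,1,1,1).

Boundary ∂_3: C_3 → C_2 sends each 3-simplex σ to the alternating sum Σ_i (−1)^i (σ with its i-th vertex removed). For instance
  ∂[v_0,v_1,v_2,v_4] = [v_1,v_2,v_4] − [v_0,v_2,v_4] + [v_0,v_1,v_4] − [v_0,v_1,v_2],
  ∂[v_1,v_2,v_3,v_4] = [v_2,v_3,v_4] − [v_1,v_3,v_4] + [v_1,v_2,v_4] − [v_1,v_2,v_3].
As a 10×5 matrix over Z this has rank 4, with invariant factors (1,1,1,1).

Computing H_k = (kernel of ∂_k) / (image of ∂_{k+1}):

  H_0: rank C_0 − rank ∂_1 = 5 − 4 = 1, and the invariant factors of ∂_1 are all 1, so H_0 = Z.
  H_1: rank ker ∂_1 − rank ∂_2 = (10 − 4) − 6 = 0, and the invariant factors of ∂_2 are all 1, so H_1 = 0.
  H_2: rank ker ∂_2 − rank ∂_3 = (10 − 6) − 4 = 0, and the invariant factors of ∂_3 are all 1, so H_2 = 0.
  H_3: rank ker ∂_3 − rank ∂_4 = (5 − 4) − 0 = 1, and there is no ∂_4, so H_3 = Z.

(K is a triangulation of the 3-sphere S^3.)

H_0 = Z,  H_1 = 0,  H_2 = 0,  H_3 = Z.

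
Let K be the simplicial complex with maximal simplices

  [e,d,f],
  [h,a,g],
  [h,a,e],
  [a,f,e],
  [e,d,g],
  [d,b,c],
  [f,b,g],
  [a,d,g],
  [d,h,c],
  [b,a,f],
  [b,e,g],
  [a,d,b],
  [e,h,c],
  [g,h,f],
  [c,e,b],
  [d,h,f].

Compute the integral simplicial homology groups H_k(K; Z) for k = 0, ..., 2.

We work with the vertex ordering a < b < c < d < e < f < g < h. The simplices of K, each written with vertices in increasing order, are:

  0-simplices (8): a, b, c, d, e, f, g, h
  1-simplices (24): ab, ad, ae, af, ag, ah, bc, bd, be, bf, bg, cd, ce, ch, de, df, dg, dh, ef, eg, eh, fg, fh, gh
  2-simplices (16): abd, abf, adg, aef, aeh, agh, bcd, bce, beg, bfg, cdh, ceh, def, deg, dfh, fgh

so the chain groups are C_0 ≅ Z^8, C_1 ≅ Z^24, C_2 ≅ Z^16.

∂_1: C_1 → C_0 is given by ∂[p,q] = [q] − [p]. For instance
  ∂ce = e − c.
This gives a 8×24 integer matrix of rank 7; reducing to Smith normal form yields diagonal entries (1,1,1,1,1,1,1).

Boundary ∂_2: C_2 → C_1 sends each 2-simplex [p,q,r] to [q,r] − [p,r] + [p,q]. For instance
  ∂bcd = cd − bd + bc,
  ∂aeh = eh − ah + ae.
This gives a 24×16 integer matrix of rank 15; reducing to Smith normal form yields diagonal entries (1,1,1,1,1,1,1,1,1,1,1,1,1,1,1).

Now H_k = ker ∂_k / im ∂_{k+1}, so:

  H_0: rank C_0 − rank ∂_1 = 8 − 7 = 1, and the invariant factors of ∂_1 are all 1, so H_0 ≅ Z.
  H_1: rank ker ∂_1 − rank ∂_2 = (24 − 7) − 15 = 2, and the invariant factors of ∂_2 are all 1, so H_1 ≅ Z^2.
  H_2: rank ker ∂_2 − rank ∂_3 = (16 − 15) − 0 = 1, and there is no ∂_3, so H_2 ≅ Z.

H_0 = Z,  H_1 = Z^2,  H_2 = Z.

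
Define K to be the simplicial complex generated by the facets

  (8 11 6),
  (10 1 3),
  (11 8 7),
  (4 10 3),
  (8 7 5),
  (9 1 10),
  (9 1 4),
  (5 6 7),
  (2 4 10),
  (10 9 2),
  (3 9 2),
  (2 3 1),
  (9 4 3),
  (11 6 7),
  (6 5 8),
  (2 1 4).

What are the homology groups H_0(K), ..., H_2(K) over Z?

H_0 ≅ Z^2,  H_1 ≅ Z/2Z,  H_2 ≅ Z.

Fix the vertex order 1 < 2 < 3 < 4 < 5 < 6 < 7 < 8 < 9 < 10 < 11 and write every simplex with vertices in increasing order. Then dim K = 2 and the simplices of K are:

  0-simplices (11): [1], [2], [3], [4], [5], [6], [7], [8], [9], [10], [11]
  1-simplices (24): (24 of them)
  2-simplices (16): [1,2,3], [1,2,4], [1,3,10], [1,4,9], [1,9,10], [2,3,9], [2,4,10], [2,9,10], [3,4,9], [3,4,10], [5,6,7], [5,6,8], [5,7,8], [6,7,11], [6,8,11], [7,8,11]

Hence C_0 ≅ Z^11, C_1 ≅ Z^24, C_2 ≅ Z^16.

∂_1: C_1 → C_0 maps an edge to its endpoints' difference, ∂[p,q] = q − p.
As a 11×24 matrix over Z this has rank 9, with invariant factors (1,1,1,1,1,1,1,1,1).

∂_2: C_2 → C_1 maps a triangle to the signed sum of its edges. For instance
  ∂[2,3,9] = [3,9] − [2,9] + [2,3],
  ∂[1,2,3] = [2,3] − [1,3] + [1,2].
As a 24×16 matrix over Z this has rank 15, with invariant factors (1,1,1,1,1,1,1,1,1,1,1,1,1,1,2).

Computing H_k = (kernel of ∂_k) / (image of ∂_{k+1}):

  H_0: rank C_0 − rank ∂_1 = 11 − 9 = 2, and the invariant factors of ∂_1 are all 1, so H_0 = Z^2.
  H_1: rank ker ∂_1 − rank ∂_2 = (24 − 9) − 15 = 0, and ∂_2 has invariant factor 2 > 1, so H_1 = Z/2Z.
  H_2: rank ker ∂_2 − rank ∂_3 = (16 − 15) − 0 = 1, and there is no ∂_3, so H_2 = Z.

As a check, the Euler characteristic is 11 − 24 + 16 = 3, which agrees with 2 − 0 + 1 = 3.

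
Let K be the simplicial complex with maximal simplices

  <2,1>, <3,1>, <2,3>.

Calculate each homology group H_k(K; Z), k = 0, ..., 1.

Take the total order 1 < 2 < 3 on the vertex set. Then K (dimension 1) consists of the simplices:

  0-simplices (3): [1], [2], [3]
  1-simplices (3): [1,2], [1,3], [2,3]

giving chain groups C_0 ≅ Z^3, C_1 ≅ Z^3.

Boundary ∂_1: C_1 → C_0 sends each edge [p,q] (with p < q) to q − p.
The resulting 3×3 matrix has rank 2, and its Smith normal form has invariant factors (1,1).

Now H_k = ker ∂_k / im ∂_{k+1}, so:

  H_0: rank C_0 − rank ∂_1 = 3 − 2 = 1, and the invariant factors of ∂_1 are all 1, so H_0 ≅ Z.
  H_1: rank ker ∂_1 − rank ∂_2 = (3 − 2) − 0 = 1, and there is no ∂_2, so H_1 ≅ Z.

H_0 ≅ Z,  H_1 ≅ Z.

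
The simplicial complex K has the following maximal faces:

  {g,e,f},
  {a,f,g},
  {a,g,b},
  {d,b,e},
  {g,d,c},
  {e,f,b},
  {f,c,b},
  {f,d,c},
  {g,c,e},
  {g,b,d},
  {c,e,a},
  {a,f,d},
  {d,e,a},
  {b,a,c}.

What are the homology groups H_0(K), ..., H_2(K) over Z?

Order the vertices as a < b < c < d < e < f < g. Listing each simplex with vertices in this order, K has dimension 2 with simplices:

  0-simplices (7): a, b, c, d, e, f, g
  1-simplices (21): ab, ac, ad, ae, af, ag, bc, bd, be, bf, bg, cd, ce, cf, cg, de, df, dg, ef, eg, fg
  2-simplices (14): abc, abg, ace, ade, adf, afg, bcf, bde, bdg, bef, cdf, cdg, ceg, efg

so the chain groups are C_0 ≅ Z^7, C_1 ≅ Z^21, C_2 ≅ Z^14.

The boundary map ∂_1: C_1 → C_0 maps an edge to its endpoints' difference, ∂[p,q] = q − p. For instance
  ∂af = f − a.
The 7×21 boundary matrix has rank 6 and Smith normal form diag(1,1,1,1,1,1).

∂_2: C_2 → C_1 sends each 2-simplex [p,q,r] to [q,r] − [p,r] + [p,q]. For instance
  ∂cdg = dg − cg + cd,
  ∂ade = de − ae + ad.
The resulting 21×14 matrix has rank 13, and its Smith normal form has invariant factors (1,1,1,1,1,1,1,1,1,1,1,1,1).

Reading off H_k = ker ∂_k / im ∂_{k+1}:

  H_0: rank C_0 − rank ∂_1 = 7 − 6 = 1, and the invariant factors of ∂_1 are all 1, so H_0 = Z.
  H_1: rank ker ∂_1 − rank ∂_2 = (21 − 6) − 13 = 2, and the invariant factors of ∂_2 are all 1, so H_1 = Z^2.
  H_2: rank ker ∂_2 − rank ∂_3 = (14 − 13) − 0 = 1, and there is no ∂_3, so H_2 = Z.

(K is a triangulation of the torus T^2.)

H_0 = Z,  H_1 = Z^2,  H_2 = Z.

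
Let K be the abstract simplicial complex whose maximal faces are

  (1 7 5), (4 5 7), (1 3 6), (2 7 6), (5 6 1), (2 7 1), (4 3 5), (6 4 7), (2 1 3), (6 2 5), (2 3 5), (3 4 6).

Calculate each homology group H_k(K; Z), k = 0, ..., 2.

H_0 ≅ Z,  H_1 ≅ Z_2,  H_2 = 0.

Order the vertices as 1 < 2 < 3 < 4 < 5 < 6 < 7. Listing each simplex with vertices in this order, K has dimension 2 with simplices:

  0-simplices (7): [1], [2], [3], [4], [5], [6], [7]
  1-simplices (18): [1,2], [1,3], [1,5], [1,6], [1,7], [2,3], [2,5], [2,6], [2,7], [3,4], [3,5], [3,6], [4,5], [4,6], [4,7], [5,6], [5,7], [6,7]
  2-simplices (12): [1,2,3], [1,2,7], [1,3,6], [1,5,6], [1,5,7], [2,3,5], [2,5,6], [2,6,7], [3,4,5], [3,4,6], [4,5,7], [4,6,7]

giving chain groups C_0 ≅ Z^7, C_1 ≅ Z^18, C_2 ≅ Z^12.

Boundary ∂_1: C_1 → C_0 is given by ∂[p,q] = [q] − [p].
The resulting 7×18 matrix has rank 6, and its Smith normal form has invariant factors (1,1,1,1,1,1).

Boundary ∂_2: C_2 → C_1 maps a triangle to the signed sum of its edges. For instance
  ∂[2,5,6] = [5,6] − [2,6] + [2,5],
  ∂[1,2,7] = [2,7] − [1,7] + [1,2].
The resulting 18×12 matrix has rank 12, and its Smith normal form has invariant factors (1,1,1,1,1,1,1,1,1,1,1,2).

From H_k ≅ ker(∂_k) / im(∂_{k+1}) we obtain:

  H_0: rank C_0 − rank ∂_1 = 7 − 6 = 1, and the invariant factors of ∂_1 are all 1, so H_0 ≅ Z.
  H_1: rank ker ∂_1 − rank ∂_2 = (18 − 6) − 12 = 0, and ∂_2 has invariant factor 2 > 1, so H_1 ≅ Z_2.
  H_2: rank ker ∂_2 − rank ∂_3 = (12 − 12) − 0 = 0, and there is no ∂_3, so H_2 ≅ 0.

As a check, the Euler characteristic is 7 − 18 + 12 = 1, which agrees with 1 − 0 + 0 = 1.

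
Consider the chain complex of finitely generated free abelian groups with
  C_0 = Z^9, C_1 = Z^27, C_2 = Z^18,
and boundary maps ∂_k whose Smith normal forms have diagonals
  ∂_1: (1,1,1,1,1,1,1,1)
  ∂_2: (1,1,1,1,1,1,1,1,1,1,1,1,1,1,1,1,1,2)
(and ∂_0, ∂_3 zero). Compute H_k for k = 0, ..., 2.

H_0 = Z,  H_1 = Z ⊕ Z/2Z,  H_2 = 0.

H_0: b_0 = 9 − 0 − 8 = 1; torsion from ∂_1 factors > 1: none. So H_0 = Z.
H_1: b_1 = 27 − 8 − 18 = 1; torsion from ∂_2 factors > 1: [2]. So H_1 = Z ⊕ Z/2Z.
H_2: b_2 = 18 − 18 − 0 = 0; torsion from ∂_3 factors > 1: none. So H_2 = 0.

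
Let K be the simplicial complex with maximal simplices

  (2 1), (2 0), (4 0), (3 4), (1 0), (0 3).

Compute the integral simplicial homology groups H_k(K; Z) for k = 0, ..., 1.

Fix the vertex order 0 < 1 < 2 < 3 < 4 and write every simplex with vertices in increasing order. Then dim K = 1 and the simplices of K are:

  0-simplices (5): [0], [1], [2], [3], [4]
  1-simplices (6): [0,1], [0,2], [0,3], [0,4], [1,2], [3,4]

giving chain groups C_0 ≅ Z^5, C_1 ≅ Z^6.

The boundary map ∂_1: C_1 → C_0 is given by ∂[p,q] = [q] − [p].
The resulting 5×6 matrix has rank 4, and its Smith normal form has invariant factors (1,1,1,1).

Now H_k = ker ∂_k / im ∂_{k+1}, so:

  H_0: rank C_0 − rank ∂_1 = 5 − 4 = 1, and the invariant factors of ∂_1 are all 1, so H_0 = Z.
  H_1: rank ker ∂_1 − rank ∂_2 = (6 − 4) − 0 = 2, and there is no ∂_2, so H_1 = Z^2.

As a check, the Euler characteristic is 5 − 6 = -1, which agrees with 1 − 2 = -1.

H_0 ≅ Z,  H_1 ≅ Z^2.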